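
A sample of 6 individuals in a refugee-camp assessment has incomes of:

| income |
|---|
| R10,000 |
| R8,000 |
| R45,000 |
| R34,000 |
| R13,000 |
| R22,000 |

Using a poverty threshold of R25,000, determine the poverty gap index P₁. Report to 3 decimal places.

Below z: R8,000, R10,000, R13,000, R22,000 (q = 4 of N = 6).
Shortfall ratios: (25000−8000)/25000 = 0.6800; (25000−10000)/25000 = 0.6000; (25000−13000)/25000 = 0.4800; (25000−22000)/25000 = 0.1200.
Sum of shortfalls = 1.880000; P₁ averages over all N: 1.880000 / 6 = 0.313.

0.313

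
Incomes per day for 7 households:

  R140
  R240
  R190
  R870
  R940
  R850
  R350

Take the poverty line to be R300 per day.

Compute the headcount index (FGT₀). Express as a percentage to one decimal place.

42.9%

3 of the 7 households have income below R300.
H = 3/7 = 42.9%.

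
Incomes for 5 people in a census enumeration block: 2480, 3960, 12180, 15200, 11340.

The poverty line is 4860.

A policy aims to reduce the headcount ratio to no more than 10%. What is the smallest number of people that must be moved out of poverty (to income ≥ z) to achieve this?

2 of the 5 people are poor, so H = 2/5 = 0.400.
A headcount ratio of at most 10% allows at most ⌊0.10 × 5⌋ = 0 poor people.
So at least 2 − 0 = 2 must be lifted.

2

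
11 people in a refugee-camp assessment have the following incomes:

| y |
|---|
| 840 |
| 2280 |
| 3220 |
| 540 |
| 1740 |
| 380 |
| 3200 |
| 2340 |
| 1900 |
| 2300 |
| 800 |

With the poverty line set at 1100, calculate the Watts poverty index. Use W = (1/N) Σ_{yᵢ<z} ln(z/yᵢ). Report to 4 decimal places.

0.2148

Poor units: 380, 540, 800, 840 (q = 4 of N = 11).
Log gaps: ln(1100/380) = 1.0629; ln(1100/540) = 0.7115; ln(1100/800) = 0.3185; ln(1100/840) = 0.2697.
W = 2.362508 / 11 = 0.2148.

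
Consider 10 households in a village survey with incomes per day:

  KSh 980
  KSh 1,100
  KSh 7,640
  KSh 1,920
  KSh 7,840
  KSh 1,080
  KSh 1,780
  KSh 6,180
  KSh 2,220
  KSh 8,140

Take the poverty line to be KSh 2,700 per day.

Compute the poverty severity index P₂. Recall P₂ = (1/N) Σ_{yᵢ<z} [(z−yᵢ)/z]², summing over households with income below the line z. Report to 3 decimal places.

Below z: KSh 980, KSh 1,080, KSh 1,100, KSh 1,780, KSh 1,920, KSh 2,220 (q = 6 of N = 10).
Relative gaps: (2700−980)/2700 = 0.6370; (2700−1080)/2700 = 0.6000; (2700−1100)/2700 = 0.5926; (2700−1780)/2700 = 0.3407; (2700−1920)/2700 = 0.2889; (2700−2220)/2700 = 0.1778.
Squared: 0.4058; 0.3600; 0.3512; 0.1161; 0.0835; 0.0316.
Sum = 1.348148; P₂ = 1.348148 / 10 = 0.135.

0.135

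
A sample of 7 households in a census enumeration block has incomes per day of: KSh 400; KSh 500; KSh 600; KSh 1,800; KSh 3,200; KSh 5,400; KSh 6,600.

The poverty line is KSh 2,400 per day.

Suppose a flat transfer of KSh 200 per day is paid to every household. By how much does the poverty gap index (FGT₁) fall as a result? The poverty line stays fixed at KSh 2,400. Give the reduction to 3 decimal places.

Before: below the line — KSh 400, KSh 500, KSh 600, KSh 1,800; poverty gap index (FGT₁) = 0.37500.
After the KSh 200 transfer: below the line — KSh 600, KSh 700, KSh 800, KSh 2,000; poverty gap index (FGT₁) = 0.32738.
Reduction = 0.37500 − 0.32738 = 0.048.

0.048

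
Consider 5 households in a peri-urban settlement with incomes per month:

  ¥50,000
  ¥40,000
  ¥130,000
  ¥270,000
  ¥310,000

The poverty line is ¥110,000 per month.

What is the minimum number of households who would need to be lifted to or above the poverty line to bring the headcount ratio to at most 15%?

2 of the 5 households are poor, so H = 2/5 = 0.400.
A headcount ratio of at most 15% allows at most ⌊0.15 × 5⌋ = 0 poor households.
So at least 2 − 0 = 2 must be lifted.

2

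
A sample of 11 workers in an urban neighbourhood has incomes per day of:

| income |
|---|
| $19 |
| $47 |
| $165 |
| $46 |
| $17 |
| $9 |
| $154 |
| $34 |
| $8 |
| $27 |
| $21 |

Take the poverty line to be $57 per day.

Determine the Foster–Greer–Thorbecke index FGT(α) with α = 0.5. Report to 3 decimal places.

Poor units: $8, $9, $17, $19, $21, $27, $34, $46, $47 (q = 9 of N = 11).
Normalized shortfalls: (57−8)/57 = 0.8596; (57−9)/57 = 0.8421; (57−17)/57 = 0.7018; (57−19)/57 = 0.6667; (57−21)/57 = 0.6316; (57−27)/57 = 0.5263; (57−34)/57 = 0.4035; (57−46)/57 = 0.1930; (57−47)/57 = 0.1754.
Raised to α = 0.5: 0.92717; 0.91766; 0.83771; 0.81650; 0.79472; 0.72548; 0.63522; 0.43930; 0.41885.
Sum = 6.512611; FGT(0.5) = 6.512611 / 11 = 0.592.

0.592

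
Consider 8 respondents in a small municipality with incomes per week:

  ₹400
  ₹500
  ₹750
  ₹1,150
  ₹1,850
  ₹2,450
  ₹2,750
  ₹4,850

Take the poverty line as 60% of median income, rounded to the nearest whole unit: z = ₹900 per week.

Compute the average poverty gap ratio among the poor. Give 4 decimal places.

Below z: ₹400, ₹500, ₹750 (q = 3 of N = 8).
Shortfall ratios (z−y)/z: 0.5556, 0.4444, 0.1667; sum = 1.166667.
I averages over the q = 3 poor units only: 1.166667 / 3 = 0.3889.

0.3889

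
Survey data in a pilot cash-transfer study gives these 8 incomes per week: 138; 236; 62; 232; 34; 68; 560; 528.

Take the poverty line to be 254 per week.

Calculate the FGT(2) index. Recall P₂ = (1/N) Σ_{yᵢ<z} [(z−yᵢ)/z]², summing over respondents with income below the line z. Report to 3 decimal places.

0.260

Below z: 34, 62, 68, 138, 232, 236 (q = 6 of N = 8).
Shortfall ratios: (254−34)/254 = 0.8661; (254−62)/254 = 0.7559; (254−68)/254 = 0.7323; (254−138)/254 = 0.4567; (254−232)/254 = 0.0866; (254−236)/254 = 0.0709.
Squared: 0.7502; 0.5714; 0.5362; 0.2086; 0.0075; 0.0050.
Sum = 2.078926; P₂ = 2.078926 / 8 = 0.260.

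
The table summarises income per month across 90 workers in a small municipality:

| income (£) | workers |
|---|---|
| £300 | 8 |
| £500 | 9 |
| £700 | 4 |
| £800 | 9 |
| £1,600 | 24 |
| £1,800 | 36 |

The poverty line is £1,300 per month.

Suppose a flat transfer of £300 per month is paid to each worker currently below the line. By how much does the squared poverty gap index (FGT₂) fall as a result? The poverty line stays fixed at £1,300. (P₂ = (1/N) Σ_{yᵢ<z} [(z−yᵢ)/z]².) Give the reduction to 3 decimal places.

0.069

Before: below the line — 8×£300, 9×£500, 4×£700, 9×£800; squared poverty gap index (FGT₂) = 0.11473.
After the £300 transfer: below the line — 8×£600, 9×£800, 4×£1,000, 9×£1,100; squared poverty gap index (FGT₂) = 0.04530.
Reduction = 0.11473 − 0.04530 = 0.069.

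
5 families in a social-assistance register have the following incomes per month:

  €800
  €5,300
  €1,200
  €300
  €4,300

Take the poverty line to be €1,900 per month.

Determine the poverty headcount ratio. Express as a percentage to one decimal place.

60.0%

3 of the 5 families have income below €1,900.
H = 3/5 = 60.0%.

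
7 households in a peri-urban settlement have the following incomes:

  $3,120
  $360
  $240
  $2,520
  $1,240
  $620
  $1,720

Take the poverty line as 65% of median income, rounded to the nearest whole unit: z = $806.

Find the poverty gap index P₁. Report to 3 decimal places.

Poor units: $240, $360, $620 (q = 3 of N = 7).
Shortfall ratios: (806−240)/806 = 0.7022; (806−360)/806 = 0.5533; (806−620)/806 = 0.2308.
Σ = 1.486352. Dividing by the full population N = 7 gives P₁ = 0.212.

0.212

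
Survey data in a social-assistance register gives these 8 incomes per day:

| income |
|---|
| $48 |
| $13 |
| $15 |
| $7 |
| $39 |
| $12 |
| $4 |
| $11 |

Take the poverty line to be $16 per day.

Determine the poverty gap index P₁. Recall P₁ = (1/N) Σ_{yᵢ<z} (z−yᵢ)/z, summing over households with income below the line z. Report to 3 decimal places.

0.266

Below z: $4, $7, $11, $12, $13, $15 (q = 6 of N = 8).
Relative gaps: (16−4)/16 = 0.7500; (16−7)/16 = 0.5625; (16−11)/16 = 0.3125; (16−12)/16 = 0.2500; (16−13)/16 = 0.1875; (16−15)/16 = 0.0625.
Sum of shortfalls = 2.125000; P₁ averages over all N: 2.125000 / 8 = 0.266.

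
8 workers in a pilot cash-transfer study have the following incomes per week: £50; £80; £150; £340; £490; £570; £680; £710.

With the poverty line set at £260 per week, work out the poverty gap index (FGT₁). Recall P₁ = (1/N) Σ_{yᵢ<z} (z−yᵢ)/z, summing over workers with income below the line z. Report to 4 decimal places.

Poor units: £50, £80, £150 (q = 3 of N = 8).
Relative gaps: (260−50)/260 = 0.8077; (260−80)/260 = 0.6923; (260−150)/260 = 0.4231.
Σ = 1.923077. Dividing by the full population N = 8 gives P₁ = 0.2404.

0.2404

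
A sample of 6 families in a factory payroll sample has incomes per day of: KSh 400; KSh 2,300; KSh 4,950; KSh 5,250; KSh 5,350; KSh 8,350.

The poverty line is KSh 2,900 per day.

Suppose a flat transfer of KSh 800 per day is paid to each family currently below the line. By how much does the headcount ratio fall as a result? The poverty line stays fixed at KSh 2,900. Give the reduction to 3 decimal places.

Before: below the line — KSh 400, KSh 2,300; headcount ratio = 0.33333.
After the KSh 800 transfer: below the line — KSh 1,200; headcount ratio = 0.16667.
Reduction = 0.33333 − 0.16667 = 0.167.

0.167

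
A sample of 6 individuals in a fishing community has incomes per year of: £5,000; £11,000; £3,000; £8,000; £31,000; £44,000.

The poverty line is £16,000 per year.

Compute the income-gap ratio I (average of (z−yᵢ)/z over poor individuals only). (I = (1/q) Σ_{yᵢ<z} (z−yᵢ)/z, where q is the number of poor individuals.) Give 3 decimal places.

Poor units: £3,000, £5,000, £8,000, £11,000 (q = 4 of N = 6).
Shortfall ratios (z−y)/z: 0.8125, 0.6875, 0.5000, 0.3125; sum = 2.312500.
The income-gap ratio divides by q (the poor only): 2.312500 / 4 = 0.578.

0.578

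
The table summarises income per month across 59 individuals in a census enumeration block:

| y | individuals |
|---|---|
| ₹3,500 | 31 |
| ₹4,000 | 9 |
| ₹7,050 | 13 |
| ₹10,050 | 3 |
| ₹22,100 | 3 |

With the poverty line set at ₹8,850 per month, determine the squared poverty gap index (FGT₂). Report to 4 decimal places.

Incomes under z: 31×₹3,500, 9×₹4,000, 13×₹7,050 (q = 53 of N = 59).
Normalized shortfalls: (8850−3500)/8850 = 0.6045 (×31); (8850−4000)/8850 = 0.5480 (×9); (8850−7050)/8850 = 0.2034 (×13).
Squared: 0.3654 (×31); 0.3003 (×9); 0.0414 (×13).
Sum = 14.569504; P₂ = 14.569504 / 59 = 0.2469.

0.2469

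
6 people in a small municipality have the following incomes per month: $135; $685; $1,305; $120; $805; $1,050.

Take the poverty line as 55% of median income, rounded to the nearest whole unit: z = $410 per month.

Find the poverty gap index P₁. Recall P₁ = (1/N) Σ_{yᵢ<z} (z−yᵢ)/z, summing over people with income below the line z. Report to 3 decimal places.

Below the line: $120, $135 (q = 2 of N = 6).
Shortfall ratios: (410−120)/410 = 0.7073; (410−135)/410 = 0.6707.
Sum of shortfalls = 1.378049; P₁ averages over all N: 1.378049 / 6 = 0.230.

0.230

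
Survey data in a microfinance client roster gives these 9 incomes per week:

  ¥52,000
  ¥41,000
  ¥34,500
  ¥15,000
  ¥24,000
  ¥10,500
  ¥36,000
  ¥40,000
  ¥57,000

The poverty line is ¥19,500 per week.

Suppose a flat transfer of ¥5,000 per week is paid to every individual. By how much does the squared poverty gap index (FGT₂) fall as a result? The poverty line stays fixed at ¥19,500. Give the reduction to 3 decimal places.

Before: below the line — ¥10,500, ¥15,000; squared poverty gap index (FGT₂) = 0.02959.
After the ¥5,000 transfer: below the line — ¥15,500; squared poverty gap index (FGT₂) = 0.00468.
Reduction = 0.02959 − 0.00468 = 0.025.

0.025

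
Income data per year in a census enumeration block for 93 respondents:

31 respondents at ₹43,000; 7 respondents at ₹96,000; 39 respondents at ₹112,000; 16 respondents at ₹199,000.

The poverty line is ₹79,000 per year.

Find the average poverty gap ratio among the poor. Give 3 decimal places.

Poor units: 31×₹43,000 (q = 31 of N = 93).
Shortfall ratios (z−y)/z: 0.4557 (×31); sum = 14.126582.
The income-gap ratio divides by q (the poor only): 14.126582 / 31 = 0.456.

0.456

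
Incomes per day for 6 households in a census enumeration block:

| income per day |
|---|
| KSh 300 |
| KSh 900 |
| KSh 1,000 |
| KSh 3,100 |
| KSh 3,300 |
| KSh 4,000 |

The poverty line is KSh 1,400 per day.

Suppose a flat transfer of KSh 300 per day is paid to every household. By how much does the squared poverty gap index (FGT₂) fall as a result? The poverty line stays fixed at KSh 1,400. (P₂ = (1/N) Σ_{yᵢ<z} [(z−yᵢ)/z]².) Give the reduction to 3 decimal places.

0.079

Before: below the line — KSh 300, KSh 900, KSh 1,000; squared poverty gap index (FGT₂) = 0.13776.
After the KSh 300 transfer: below the line — KSh 600, KSh 1,200, KSh 1,300; squared poverty gap index (FGT₂) = 0.05867.
Reduction = 0.13776 − 0.05867 = 0.079.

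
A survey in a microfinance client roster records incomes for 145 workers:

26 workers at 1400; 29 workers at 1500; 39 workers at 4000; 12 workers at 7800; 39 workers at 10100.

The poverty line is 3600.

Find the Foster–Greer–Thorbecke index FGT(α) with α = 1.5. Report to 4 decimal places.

Below z: 26×1400, 29×1500 (q = 55 of N = 145).
Shortfall ratios: (3600−1400)/3600 = 0.6111 (×26); (3600−1500)/3600 = 0.5833 (×29).
Raised to α = 1.5: 0.47773 (×26); 0.44553 (×29).
Sum = 25.341233; FGT(1.5) = 25.341233 / 145 = 0.1748.

0.1748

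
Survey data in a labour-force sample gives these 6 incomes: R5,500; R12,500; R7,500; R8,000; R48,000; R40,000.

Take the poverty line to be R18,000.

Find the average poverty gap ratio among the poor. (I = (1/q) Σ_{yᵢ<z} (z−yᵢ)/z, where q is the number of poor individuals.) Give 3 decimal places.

Below the line: R5,500, R7,500, R8,000, R12,500 (q = 4 of N = 6).
Relative gaps: 0.6944, 0.5833, 0.5556, 0.3056; sum = 2.138889.
I averages over the q = 4 poor units only: 2.138889 / 4 = 0.535.

0.535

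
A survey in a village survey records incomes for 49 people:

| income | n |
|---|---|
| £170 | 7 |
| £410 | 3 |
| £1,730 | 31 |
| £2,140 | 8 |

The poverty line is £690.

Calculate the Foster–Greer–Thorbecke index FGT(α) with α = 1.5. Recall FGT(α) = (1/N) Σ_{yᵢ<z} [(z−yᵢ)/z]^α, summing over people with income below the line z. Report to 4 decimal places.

0.1093

Poor units: 7×£170, 3×£410 (q = 10 of N = 49).
Gap ratios (z−y)/z: (690−170)/690 = 0.7536 (×7); (690−410)/690 = 0.4058 (×3).
Raised to α = 1.5: 0.65423 (×7); 0.25850 (×3).
Sum = 5.355125; FGT(1.5) = 5.355125 / 49 = 0.1093.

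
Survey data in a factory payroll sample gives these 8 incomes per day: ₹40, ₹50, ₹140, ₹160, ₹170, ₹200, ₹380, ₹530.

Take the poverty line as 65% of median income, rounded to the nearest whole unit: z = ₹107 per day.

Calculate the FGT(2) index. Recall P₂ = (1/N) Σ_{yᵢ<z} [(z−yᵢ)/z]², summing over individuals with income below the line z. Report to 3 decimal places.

0.084

Poor units: ₹40, ₹50 (q = 2 of N = 8).
Relative gaps: (107−40)/107 = 0.6262; (107−50)/107 = 0.5327.
Squared: 0.3921; 0.2838.
Sum = 0.675867; P₂ = 0.675867 / 8 = 0.084.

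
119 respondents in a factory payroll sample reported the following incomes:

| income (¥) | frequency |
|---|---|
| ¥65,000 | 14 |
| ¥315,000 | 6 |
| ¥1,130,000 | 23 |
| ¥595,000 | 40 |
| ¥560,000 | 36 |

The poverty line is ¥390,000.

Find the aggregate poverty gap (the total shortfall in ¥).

¥5,000,000

Below z: 14×¥65,000, 6×¥315,000 (q = 20 of N = 119).
Individual gaps: 14×(390000−65000) = 4550000; 6×(390000−315000) = 450000.
Aggregate gap = ¥5,000,000.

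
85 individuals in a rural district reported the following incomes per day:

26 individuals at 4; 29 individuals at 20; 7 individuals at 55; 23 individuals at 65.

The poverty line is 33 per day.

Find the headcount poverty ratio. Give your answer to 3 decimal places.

55 of the 85 individuals have income below 33.
H = 55/85 = 0.647.

0.647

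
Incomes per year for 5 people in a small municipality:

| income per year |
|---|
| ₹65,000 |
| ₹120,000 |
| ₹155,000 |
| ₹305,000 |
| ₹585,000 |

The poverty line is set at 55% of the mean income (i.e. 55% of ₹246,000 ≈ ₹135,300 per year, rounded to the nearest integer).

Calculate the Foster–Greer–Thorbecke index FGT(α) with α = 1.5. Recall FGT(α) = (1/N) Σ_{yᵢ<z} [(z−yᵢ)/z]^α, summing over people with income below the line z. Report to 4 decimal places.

0.0825

Below the line: ₹65,000, ₹120,000 (q = 2 of N = 5).
Gap ratios (z−y)/z: (135300−65000)/135300 = 0.5196; (135300−120000)/135300 = 0.1131.
Raised to α = 1.5: 0.37453; 0.03803.
Sum = 0.412557; FGT(1.5) = 0.412557 / 5 = 0.0825.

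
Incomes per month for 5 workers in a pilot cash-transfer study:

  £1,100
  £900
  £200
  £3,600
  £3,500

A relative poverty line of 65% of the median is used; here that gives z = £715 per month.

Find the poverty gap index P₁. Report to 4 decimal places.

0.1441

Poor units: £200 (q = 1 of N = 5).
Normalized shortfalls: (715−200)/715 = 0.7203.
Sum of shortfalls = 0.720280; P₁ averages over all N: 0.720280 / 5 = 0.1441.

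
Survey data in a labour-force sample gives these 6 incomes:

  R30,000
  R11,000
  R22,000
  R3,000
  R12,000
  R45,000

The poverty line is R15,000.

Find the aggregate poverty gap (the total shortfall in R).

R19,000

Below the line: R3,000, R11,000, R12,000 (q = 3 of N = 6).
Individual gaps: 15000−3000 = 12000; 15000−11000 = 4000; 15000−12000 = 3000.
Aggregate gap = R19,000.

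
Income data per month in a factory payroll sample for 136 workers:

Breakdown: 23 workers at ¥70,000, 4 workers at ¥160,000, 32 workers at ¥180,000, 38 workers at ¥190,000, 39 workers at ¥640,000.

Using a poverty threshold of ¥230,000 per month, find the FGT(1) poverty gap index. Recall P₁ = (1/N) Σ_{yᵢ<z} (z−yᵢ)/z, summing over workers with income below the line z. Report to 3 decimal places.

0.226

Poor units: 23×¥70,000, 4×¥160,000, 32×¥180,000, 38×¥190,000 (q = 97 of N = 136).
Normalized shortfalls: (230000−70000)/230000 = 0.6957 (×23); (230000−160000)/230000 = 0.3043 (×4); (230000−180000)/230000 = 0.2174 (×32); (230000−190000)/230000 = 0.1739 (×38).
Sum of shortfalls = 30.782609; P₁ averages over all N: 30.782609 / 136 = 0.226.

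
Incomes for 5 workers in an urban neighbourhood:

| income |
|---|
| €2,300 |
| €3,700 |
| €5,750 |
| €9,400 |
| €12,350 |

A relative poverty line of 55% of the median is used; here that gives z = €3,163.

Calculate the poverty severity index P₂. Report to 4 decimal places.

Incomes under z: €2,300 (q = 1 of N = 5).
Normalized shortfalls: (3163−2300)/3163 = 0.2728.
Squared: 0.0744.
Sum = 0.074443; P₂ = 0.074443 / 5 = 0.0149.

0.0149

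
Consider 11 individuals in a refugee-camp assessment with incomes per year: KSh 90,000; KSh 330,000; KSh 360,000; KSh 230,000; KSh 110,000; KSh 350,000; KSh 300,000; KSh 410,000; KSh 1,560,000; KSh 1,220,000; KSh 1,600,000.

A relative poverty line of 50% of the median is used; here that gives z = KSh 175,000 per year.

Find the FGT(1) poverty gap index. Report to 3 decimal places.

0.078

Below z: KSh 90,000, KSh 110,000 (q = 2 of N = 11).
Gap ratios (z−y)/z: (175000−90000)/175000 = 0.4857; (175000−110000)/175000 = 0.3714.
Sum of shortfalls = 0.857143; P₁ averages over all N: 0.857143 / 11 = 0.078.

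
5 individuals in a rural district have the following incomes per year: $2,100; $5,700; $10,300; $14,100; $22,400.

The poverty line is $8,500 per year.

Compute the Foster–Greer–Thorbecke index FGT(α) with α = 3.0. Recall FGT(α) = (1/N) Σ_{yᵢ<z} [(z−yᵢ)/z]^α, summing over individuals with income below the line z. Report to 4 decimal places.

Incomes under z: $2,100, $5,700 (q = 2 of N = 5).
Normalized shortfalls: (8500−2100)/8500 = 0.7529; (8500−5700)/8500 = 0.3294.
Raised to α = 3.0: 0.42686; 0.03575.
Sum = 0.462603; FGT(3.0) = 0.462603 / 5 = 0.0925.

0.0925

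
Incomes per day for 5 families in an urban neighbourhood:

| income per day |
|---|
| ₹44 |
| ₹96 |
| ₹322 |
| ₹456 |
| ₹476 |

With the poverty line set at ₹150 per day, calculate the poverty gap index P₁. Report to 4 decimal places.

0.2133

Poor units: ₹44, ₹96 (q = 2 of N = 5).
Normalized shortfalls: (150−44)/150 = 0.7067; (150−96)/150 = 0.3600.
Σ = 1.066667. Dividing by the full population N = 5 gives P₁ = 0.2133.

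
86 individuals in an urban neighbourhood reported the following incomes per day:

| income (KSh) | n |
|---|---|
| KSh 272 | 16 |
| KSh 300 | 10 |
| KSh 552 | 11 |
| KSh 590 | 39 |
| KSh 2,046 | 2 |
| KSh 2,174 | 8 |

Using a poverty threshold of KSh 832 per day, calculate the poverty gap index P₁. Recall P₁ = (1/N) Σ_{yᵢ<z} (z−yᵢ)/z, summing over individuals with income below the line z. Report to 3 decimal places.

0.375

Below z: 16×KSh 272, 10×KSh 300, 11×KSh 552, 39×KSh 590 (q = 76 of N = 86).
Relative gaps: (832−272)/832 = 0.6731 (×16); (832−300)/832 = 0.6394 (×10); (832−552)/832 = 0.3365 (×11); (832−590)/832 = 0.2909 (×39).
Σ = 32.209135. Dividing by the full population N = 86 gives P₁ = 0.375.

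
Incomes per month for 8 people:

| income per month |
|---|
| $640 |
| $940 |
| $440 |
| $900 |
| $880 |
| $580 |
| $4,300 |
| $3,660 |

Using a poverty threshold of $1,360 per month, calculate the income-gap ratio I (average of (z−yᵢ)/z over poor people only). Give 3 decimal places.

Below the line: $440, $580, $640, $880, $900, $940 (q = 6 of N = 8).
Shortfall ratios (z−y)/z: 0.6765, 0.5735, 0.5294, 0.3529, 0.3382, 0.3088; sum = 2.779412.
I averages over the q = 6 poor units only: 2.779412 / 6 = 0.463.

0.463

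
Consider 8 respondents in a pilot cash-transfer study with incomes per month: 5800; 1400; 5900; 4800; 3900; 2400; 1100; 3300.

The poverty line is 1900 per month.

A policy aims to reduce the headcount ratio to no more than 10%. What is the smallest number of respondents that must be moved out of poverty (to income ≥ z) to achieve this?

2

2 of the 8 respondents are poor, so H = 2/8 = 0.250.
A headcount ratio of at most 10% allows at most ⌊0.10 × 8⌋ = 0 poor respondents.
So at least 2 − 0 = 2 must be lifted.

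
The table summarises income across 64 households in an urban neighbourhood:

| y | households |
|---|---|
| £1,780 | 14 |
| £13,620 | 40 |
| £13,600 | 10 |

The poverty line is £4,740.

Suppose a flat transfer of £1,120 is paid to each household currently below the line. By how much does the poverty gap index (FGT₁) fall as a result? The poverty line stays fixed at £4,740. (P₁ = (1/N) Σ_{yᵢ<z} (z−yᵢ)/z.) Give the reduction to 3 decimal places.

Before: below the line — 14×£1,780; poverty gap index (FGT₁) = 0.13660.
After the £1,120 transfer: below the line — 14×£2,900; poverty gap index (FGT₁) = 0.08492.
Reduction = 0.13660 − 0.08492 = 0.052.

0.052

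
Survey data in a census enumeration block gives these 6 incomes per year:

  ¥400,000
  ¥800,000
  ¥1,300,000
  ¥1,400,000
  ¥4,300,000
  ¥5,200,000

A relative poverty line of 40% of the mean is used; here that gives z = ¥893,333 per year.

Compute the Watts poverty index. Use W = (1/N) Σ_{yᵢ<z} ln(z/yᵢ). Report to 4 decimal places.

0.1523

Poor units: ¥400,000, ¥800,000 (q = 2 of N = 6).
ln(z/y) terms: ln(893333/400000) = 0.8035; ln(893333/800000) = 0.1103.
W = 0.913843 / 6 = 0.1523.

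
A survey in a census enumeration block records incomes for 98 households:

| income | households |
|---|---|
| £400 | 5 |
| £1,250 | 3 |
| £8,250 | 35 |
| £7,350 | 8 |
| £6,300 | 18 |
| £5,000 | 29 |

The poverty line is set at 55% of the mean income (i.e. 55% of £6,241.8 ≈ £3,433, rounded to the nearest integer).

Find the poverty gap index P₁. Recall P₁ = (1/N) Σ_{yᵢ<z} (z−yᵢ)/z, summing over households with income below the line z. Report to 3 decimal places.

Below the line: 5×£400, 3×£1,250 (q = 8 of N = 98).
Relative gaps: (3433−400)/3433 = 0.8835 (×5); (3433−1250)/3433 = 0.6359 (×3).
Sum of shortfalls = 6.325080; P₁ averages over all N: 6.325080 / 98 = 0.065.

0.065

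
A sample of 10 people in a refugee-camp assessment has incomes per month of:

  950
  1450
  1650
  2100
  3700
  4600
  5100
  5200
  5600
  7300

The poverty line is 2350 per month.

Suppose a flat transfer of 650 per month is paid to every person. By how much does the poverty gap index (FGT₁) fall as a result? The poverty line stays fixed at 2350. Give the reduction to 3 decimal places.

0.094

Before: below the line — 950, 1450, 1650, 2100; poverty gap index (FGT₁) = 0.13830.
After the 650 transfer: below the line — 1600, 2100, 2300; poverty gap index (FGT₁) = 0.04468.
Reduction = 0.13830 − 0.04468 = 0.094.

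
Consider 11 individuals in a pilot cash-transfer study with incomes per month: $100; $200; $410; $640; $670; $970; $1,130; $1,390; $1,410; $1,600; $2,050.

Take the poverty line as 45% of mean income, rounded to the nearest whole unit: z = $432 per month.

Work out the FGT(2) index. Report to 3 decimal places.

Incomes under z: $100, $200, $410 (q = 3 of N = 11).
Shortfall ratios: (432−100)/432 = 0.7685; (432−200)/432 = 0.5370; (432−410)/432 = 0.0509.
Squared: 0.5906; 0.2884; 0.0026.
Sum = 0.881623; P₂ = 0.881623 / 11 = 0.080.

0.080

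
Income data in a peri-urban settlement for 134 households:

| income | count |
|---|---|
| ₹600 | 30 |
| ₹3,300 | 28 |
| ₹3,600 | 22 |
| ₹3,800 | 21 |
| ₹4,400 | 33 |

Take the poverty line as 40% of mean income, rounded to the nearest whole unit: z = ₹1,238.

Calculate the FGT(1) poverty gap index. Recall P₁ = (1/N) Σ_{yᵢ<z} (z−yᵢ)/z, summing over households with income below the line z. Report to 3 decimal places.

Below z: 30×₹600 (q = 30 of N = 134).
Relative gaps: (1238−600)/1238 = 0.5153 (×30).
Σ = 15.460420. Dividing by the full population N = 134 gives P₁ = 0.115.

0.115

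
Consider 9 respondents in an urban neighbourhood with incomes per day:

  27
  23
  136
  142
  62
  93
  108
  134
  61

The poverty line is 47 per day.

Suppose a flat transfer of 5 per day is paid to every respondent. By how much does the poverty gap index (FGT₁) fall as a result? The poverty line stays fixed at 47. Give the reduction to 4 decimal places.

0.0236

Before: below the line — 23, 27; poverty gap index (FGT₁) = 0.104019.
After the 5 transfer: below the line — 28, 32; poverty gap index (FGT₁) = 0.080378.
Reduction = 0.104019 − 0.080378 = 0.0236.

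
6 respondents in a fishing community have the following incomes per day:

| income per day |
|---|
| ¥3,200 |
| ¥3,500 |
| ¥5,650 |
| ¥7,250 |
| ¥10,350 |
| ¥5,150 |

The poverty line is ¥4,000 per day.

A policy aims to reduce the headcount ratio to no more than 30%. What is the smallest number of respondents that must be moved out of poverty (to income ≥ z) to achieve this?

1

2 of the 6 respondents are poor, so H = 2/6 = 0.333.
A headcount ratio of at most 30% allows at most ⌊0.30 × 6⌋ = 1 poor respondents.
So at least 2 − 1 = 1 must be lifted.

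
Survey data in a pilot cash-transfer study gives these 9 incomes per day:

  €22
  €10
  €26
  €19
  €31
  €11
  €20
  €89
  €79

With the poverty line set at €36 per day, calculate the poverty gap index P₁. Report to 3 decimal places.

Below the line: €10, €11, €19, €20, €22, €26, €31 (q = 7 of N = 9).
Shortfall ratios: (36−10)/36 = 0.7222; (36−11)/36 = 0.6944; (36−19)/36 = 0.4722; (36−20)/36 = 0.4444; (36−22)/36 = 0.3889; (36−26)/36 = 0.2778; (36−31)/36 = 0.1389.
Σ = 3.138889. Dividing by the full population N = 9 gives P₁ = 0.349.

0.349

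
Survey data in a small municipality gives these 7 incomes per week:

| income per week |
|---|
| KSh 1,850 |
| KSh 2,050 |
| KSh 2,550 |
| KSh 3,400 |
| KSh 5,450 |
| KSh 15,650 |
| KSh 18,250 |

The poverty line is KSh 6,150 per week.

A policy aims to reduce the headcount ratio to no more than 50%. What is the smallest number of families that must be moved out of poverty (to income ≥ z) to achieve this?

Currently q = 5 of N = 7 are below the line (H = 0.714).
A headcount ratio of at most 50% allows at most ⌊0.50 × 7⌋ = 3 poor families.
So at least 5 − 3 = 2 must be lifted.

2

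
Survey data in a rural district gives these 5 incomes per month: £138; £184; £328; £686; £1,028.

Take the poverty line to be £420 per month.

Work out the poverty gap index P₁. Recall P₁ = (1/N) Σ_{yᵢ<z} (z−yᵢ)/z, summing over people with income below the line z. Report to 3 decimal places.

0.290

Below the line: £138, £184, £328 (q = 3 of N = 5).
Shortfall ratios: (420−138)/420 = 0.6714; (420−184)/420 = 0.5619; (420−328)/420 = 0.2190.
Σ = 1.452381. Dividing by the full population N = 5 gives P₁ = 0.290.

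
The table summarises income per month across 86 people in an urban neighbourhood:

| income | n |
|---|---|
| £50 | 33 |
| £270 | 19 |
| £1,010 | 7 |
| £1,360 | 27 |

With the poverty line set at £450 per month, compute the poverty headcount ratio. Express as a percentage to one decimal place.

52 of the 86 people have income below £450.
H = 52/86 = 60.5%.

60.5%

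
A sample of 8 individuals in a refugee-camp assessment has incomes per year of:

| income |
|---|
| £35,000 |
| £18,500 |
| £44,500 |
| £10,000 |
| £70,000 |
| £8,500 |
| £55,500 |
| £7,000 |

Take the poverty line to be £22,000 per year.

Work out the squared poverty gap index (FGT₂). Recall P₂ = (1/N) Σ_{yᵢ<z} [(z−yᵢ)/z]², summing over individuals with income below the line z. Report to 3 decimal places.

0.146

Below z: £7,000, £8,500, £10,000, £18,500 (q = 4 of N = 8).
Normalized shortfalls: (22000−7000)/22000 = 0.6818; (22000−8500)/22000 = 0.6136; (22000−10000)/22000 = 0.5455; (22000−18500)/22000 = 0.1591.
Squared: 0.4649; 0.3765; 0.2975; 0.0253.
Sum = 1.164256; P₂ = 1.164256 / 8 = 0.146.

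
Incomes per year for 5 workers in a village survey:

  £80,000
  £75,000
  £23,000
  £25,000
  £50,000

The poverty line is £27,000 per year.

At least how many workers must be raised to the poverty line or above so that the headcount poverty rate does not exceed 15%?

2

2 of the 5 workers are poor, so H = 2/5 = 0.400.
A headcount ratio of at most 15% allows at most ⌊0.15 × 5⌋ = 0 poor workers.
So at least 2 − 0 = 2 must be lifted.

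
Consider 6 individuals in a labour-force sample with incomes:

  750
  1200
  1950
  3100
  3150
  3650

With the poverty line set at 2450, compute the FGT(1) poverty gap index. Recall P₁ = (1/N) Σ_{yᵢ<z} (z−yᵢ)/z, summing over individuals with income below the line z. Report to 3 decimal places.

Below z: 750, 1200, 1950 (q = 3 of N = 6).
Normalized shortfalls: (2450−750)/2450 = 0.6939; (2450−1200)/2450 = 0.5102; (2450−1950)/2450 = 0.2041.
Σ = 1.408163. Dividing by the full population N = 6 gives P₁ = 0.235.

0.235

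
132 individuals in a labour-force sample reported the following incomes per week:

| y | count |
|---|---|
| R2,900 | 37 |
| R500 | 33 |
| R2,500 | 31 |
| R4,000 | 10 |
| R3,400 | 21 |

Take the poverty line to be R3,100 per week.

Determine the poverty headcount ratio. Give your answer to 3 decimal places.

0.765

101 of the 132 individuals have income below R3,100.
H = 101/132 = 0.765.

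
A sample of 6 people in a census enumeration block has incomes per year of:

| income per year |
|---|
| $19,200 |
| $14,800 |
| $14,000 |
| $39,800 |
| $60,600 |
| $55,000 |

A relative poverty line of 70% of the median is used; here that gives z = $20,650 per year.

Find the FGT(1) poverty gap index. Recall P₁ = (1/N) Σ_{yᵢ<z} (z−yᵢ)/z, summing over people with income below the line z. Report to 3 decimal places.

Incomes under z: $14,000, $14,800, $19,200 (q = 3 of N = 6).
Gap ratios (z−y)/z: (20650−14000)/20650 = 0.3220; (20650−14800)/20650 = 0.2833; (20650−19200)/20650 = 0.0702.
Σ = 0.675545. Dividing by the full population N = 6 gives P₁ = 0.113.

0.113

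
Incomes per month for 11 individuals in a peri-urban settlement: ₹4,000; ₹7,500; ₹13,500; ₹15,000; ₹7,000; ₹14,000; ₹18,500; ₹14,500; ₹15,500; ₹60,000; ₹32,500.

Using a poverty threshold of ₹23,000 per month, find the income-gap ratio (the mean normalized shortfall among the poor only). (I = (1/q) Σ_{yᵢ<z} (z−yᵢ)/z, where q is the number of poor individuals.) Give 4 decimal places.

0.4710

Below the line: ₹4,000, ₹7,000, ₹7,500, ₹13,500, ₹14,000, ₹14,500, ₹15,000, ₹15,500, ₹18,500 (q = 9 of N = 11).
Relative gaps: 0.8261, 0.6957, 0.6739, 0.4130, 0.3913, 0.3696, 0.3478, 0.3261, 0.1957; sum = 4.239130.
The income-gap ratio divides by q (the poor only): 4.239130 / 9 = 0.4710.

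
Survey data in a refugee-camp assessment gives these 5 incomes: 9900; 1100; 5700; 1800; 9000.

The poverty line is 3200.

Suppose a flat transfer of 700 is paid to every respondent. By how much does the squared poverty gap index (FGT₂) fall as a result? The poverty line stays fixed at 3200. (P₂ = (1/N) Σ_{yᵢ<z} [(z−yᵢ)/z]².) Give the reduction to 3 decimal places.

0.077

Before: below the line — 1100, 1800; squared poverty gap index (FGT₂) = 0.12441.
After the 700 transfer: below the line — 1800, 2500; squared poverty gap index (FGT₂) = 0.04785.
Reduction = 0.12441 − 0.04785 = 0.077.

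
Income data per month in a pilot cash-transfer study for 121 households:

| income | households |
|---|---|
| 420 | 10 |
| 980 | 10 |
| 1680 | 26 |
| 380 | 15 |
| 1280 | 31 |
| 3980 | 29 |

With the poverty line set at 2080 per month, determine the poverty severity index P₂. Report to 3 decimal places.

0.204

Below z: 15×380, 10×420, 10×980, 31×1280, 26×1680 (q = 92 of N = 121).
Relative gaps: (2080−380)/2080 = 0.8173 (×15); (2080−420)/2080 = 0.7981 (×10); (2080−980)/2080 = 0.5288 (×10); (2080−1280)/2080 = 0.3846 (×31); (2080−1680)/2080 = 0.1923 (×26).
Squared: 0.6680 (×15); 0.6369 (×10); 0.2797 (×10); 0.1479 (×31); 0.0370 (×26).
Sum = 24.733266; P₂ = 24.733266 / 121 = 0.204.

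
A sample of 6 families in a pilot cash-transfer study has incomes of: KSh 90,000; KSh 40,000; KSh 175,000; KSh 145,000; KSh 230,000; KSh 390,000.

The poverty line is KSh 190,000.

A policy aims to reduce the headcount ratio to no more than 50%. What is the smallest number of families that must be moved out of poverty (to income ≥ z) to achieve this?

1

4 of the 6 families are poor, so H = 4/6 = 0.667.
A headcount ratio of at most 50% allows at most ⌊0.50 × 6⌋ = 3 poor families.
So at least 4 − 3 = 1 must be lifted.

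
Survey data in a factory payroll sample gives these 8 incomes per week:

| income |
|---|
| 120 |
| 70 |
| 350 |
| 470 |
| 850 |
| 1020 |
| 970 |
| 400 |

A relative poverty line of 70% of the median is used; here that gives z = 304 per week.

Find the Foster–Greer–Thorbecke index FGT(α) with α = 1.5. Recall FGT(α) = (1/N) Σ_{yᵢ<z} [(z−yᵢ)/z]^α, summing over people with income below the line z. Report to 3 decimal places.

Incomes under z: 70, 120 (q = 2 of N = 8).
Relative gaps: (304−70)/304 = 0.7697; (304−120)/304 = 0.6053.
Raised to α = 1.5: 0.67533; 0.47089.
Sum = 1.146213; FGT(1.5) = 1.146213 / 8 = 0.143.

0.143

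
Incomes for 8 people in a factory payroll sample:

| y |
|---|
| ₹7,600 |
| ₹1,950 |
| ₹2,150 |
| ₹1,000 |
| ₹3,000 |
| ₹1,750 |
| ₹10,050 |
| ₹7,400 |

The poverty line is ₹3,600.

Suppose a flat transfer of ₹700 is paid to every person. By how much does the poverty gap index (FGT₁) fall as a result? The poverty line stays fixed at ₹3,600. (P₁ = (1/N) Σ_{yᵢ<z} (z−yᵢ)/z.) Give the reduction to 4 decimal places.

0.1181

Before: below the line — ₹1,000, ₹1,750, ₹1,950, ₹2,150, ₹3,000; poverty gap index (FGT₁) = 0.282986.
After the ₹700 transfer: below the line — ₹1,700, ₹2,450, ₹2,650, ₹2,850; poverty gap index (FGT₁) = 0.164931.
Reduction = 0.282986 − 0.164931 = 0.1181.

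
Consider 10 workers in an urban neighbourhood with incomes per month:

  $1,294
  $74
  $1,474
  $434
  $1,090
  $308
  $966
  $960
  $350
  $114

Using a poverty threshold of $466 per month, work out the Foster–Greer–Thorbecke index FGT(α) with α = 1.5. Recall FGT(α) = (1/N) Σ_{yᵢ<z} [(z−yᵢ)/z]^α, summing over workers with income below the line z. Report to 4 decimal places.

Below the line: $74, $114, $308, $350, $434 (q = 5 of N = 10).
Gap ratios (z−y)/z: (466−74)/466 = 0.8412; (466−114)/466 = 0.7554; (466−308)/466 = 0.3391; (466−350)/466 = 0.2489; (466−434)/466 = 0.0687.
Raised to α = 1.5: 0.77153; 0.65650; 0.19743; 0.12420; 0.01799.
Sum = 1.767644; FGT(1.5) = 1.767644 / 10 = 0.1768.

0.1768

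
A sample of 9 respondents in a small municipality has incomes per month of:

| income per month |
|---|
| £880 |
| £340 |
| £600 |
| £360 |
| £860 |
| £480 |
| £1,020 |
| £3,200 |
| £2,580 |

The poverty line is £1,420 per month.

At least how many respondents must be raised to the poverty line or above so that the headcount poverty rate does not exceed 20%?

7 of the 9 respondents are poor, so H = 7/9 = 0.778.
A headcount ratio of at most 20% allows at most ⌊0.20 × 9⌋ = 1 poor respondents.
So at least 7 − 1 = 6 must be lifted.

6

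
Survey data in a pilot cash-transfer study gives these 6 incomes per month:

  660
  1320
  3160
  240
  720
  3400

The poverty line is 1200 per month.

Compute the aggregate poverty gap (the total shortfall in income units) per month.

Below the line: 240, 660, 720 (q = 3 of N = 6).
Individual gaps: 1200−240 = 960; 1200−660 = 540; 1200−720 = 480.
Aggregate gap = 1980.

1980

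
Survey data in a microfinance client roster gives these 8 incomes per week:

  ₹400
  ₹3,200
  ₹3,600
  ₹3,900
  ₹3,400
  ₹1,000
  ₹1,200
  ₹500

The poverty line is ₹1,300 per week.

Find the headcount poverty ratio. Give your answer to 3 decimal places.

0.500

4 of the 8 workers have income below ₹1,300.
H = 4/8 = 0.500.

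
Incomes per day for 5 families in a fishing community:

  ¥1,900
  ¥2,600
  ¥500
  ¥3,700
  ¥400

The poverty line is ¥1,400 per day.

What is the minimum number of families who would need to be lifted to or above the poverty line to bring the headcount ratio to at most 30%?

2 of the 5 families are poor, so H = 2/5 = 0.400.
A headcount ratio of at most 30% allows at most ⌊0.30 × 5⌋ = 1 poor families.
So at least 2 − 1 = 1 must be lifted.

1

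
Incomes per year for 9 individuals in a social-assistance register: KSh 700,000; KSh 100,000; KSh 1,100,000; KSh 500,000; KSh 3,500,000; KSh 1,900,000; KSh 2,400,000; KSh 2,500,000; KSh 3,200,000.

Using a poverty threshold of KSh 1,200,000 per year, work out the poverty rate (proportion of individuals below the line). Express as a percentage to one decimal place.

44.4%

4 of the 9 individuals have income below KSh 1,200,000.
H = 4/9 = 44.4%.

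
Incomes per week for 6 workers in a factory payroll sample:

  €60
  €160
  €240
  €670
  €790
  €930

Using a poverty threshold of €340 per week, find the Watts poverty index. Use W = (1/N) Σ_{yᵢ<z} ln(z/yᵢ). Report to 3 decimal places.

0.473

Poor units: €60, €160, €240 (q = 3 of N = 6).
Log shortfalls: ln(340/60) = 1.7346; ln(340/160) = 0.7538; ln(340/240) = 0.3483.
W = 2.836680 / 6 = 0.473.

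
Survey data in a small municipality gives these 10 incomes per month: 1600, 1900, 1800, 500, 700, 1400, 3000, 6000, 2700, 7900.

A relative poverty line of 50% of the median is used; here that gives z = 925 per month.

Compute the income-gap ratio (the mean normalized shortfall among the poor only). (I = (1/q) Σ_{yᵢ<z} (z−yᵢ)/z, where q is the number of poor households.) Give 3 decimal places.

0.351

Poor units: 500, 700 (q = 2 of N = 10).
Relative gaps: 0.4595, 0.2432; sum = 0.702703.
I averages over the q = 2 poor units only: 0.702703 / 2 = 0.351.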